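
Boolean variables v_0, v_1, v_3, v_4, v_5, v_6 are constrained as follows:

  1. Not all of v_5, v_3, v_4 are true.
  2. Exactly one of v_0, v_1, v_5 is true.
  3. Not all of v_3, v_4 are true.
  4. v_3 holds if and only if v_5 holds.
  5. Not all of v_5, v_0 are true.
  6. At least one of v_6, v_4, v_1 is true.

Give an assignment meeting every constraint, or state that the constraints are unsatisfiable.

v_0 = False; v_1 = True; v_3 = False; v_4 = True; v_5 = False; v_6 = True

  (1) {v_5, v_3, v_4}: 1/3 true — not all ✓
  (2) {v_0, v_1, v_5}: 1 true — exactly one ✓
  (3) {v_3, v_4}: 1/2 true — not all ✓
  (4) v_3=F, v_5=F — same ✓
  (5) {v_5, v_0}: 0/2 true — not all ✓
  (6) {v_6, v_4, v_1}: 3 true — at least one ✓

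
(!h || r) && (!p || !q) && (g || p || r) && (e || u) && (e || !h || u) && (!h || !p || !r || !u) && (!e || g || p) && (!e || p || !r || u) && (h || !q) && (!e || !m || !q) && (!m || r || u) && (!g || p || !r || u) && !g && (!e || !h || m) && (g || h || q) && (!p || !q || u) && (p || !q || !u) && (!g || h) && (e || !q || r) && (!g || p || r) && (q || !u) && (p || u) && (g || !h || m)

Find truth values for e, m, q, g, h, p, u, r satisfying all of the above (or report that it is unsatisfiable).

Unit clause (!g) forces g = False.
Try e = False:
  (e || u) forces u = True.
  (q || !u) forces q = True.
  (!p || !q) forces p = False.
  clause (p || !q || !u) is falsified — backtrack.
So e = True.
  then (!e || g || p) forces p = True.
  then (!p || !q) forces q = False.
  then (g || h || q) forces h = True.
  then (q || !u) forces u = False.
  then (g || !h || m) forces m = True.
  then (!h || r) forces r = True.
All clauses satisfied.

e: True, m: True, q: False, g: False, h: True, p: True, u: False, r: True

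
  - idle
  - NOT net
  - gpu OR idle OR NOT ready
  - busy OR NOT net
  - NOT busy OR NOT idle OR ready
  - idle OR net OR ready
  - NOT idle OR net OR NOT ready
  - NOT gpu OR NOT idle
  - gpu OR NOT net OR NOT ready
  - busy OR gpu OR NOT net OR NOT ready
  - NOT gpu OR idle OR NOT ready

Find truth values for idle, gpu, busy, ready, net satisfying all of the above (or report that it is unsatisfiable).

idle = True, gpu = False, busy = False, ready = False, net = False

Unit clause (idle) forces idle = True.
Unit clause (NOT net) forces net = False.
In (NOT idle OR net OR NOT ready) only NOT ready is left, so ready = False.
In (NOT gpu OR NOT idle) only NOT gpu is left, so gpu = False.
In (NOT busy OR NOT idle OR ready) only NOT busy is left, so busy = False.
All clauses satisfied.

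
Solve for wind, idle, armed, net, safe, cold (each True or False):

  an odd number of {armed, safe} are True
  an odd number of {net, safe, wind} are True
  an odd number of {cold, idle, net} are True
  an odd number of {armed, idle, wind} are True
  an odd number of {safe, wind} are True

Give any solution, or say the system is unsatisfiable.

wind=T; idle=T; armed=T; net=F; safe=F; cold=F

{armed, safe}: 1 true → odd ✓
{net, safe, wind}: 1 true → odd ✓
{cold, idle, net}: 1 true → odd ✓
{armed, idle, wind}: 3 true → odd ✓
{safe, wind}: 1 true → odd ✓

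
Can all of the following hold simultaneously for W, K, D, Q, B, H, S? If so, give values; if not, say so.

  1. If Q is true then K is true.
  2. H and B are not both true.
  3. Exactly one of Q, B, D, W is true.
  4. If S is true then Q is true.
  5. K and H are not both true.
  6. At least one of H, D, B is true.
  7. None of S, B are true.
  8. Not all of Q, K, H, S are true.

W = False, K = False, D = True, Q = False, B = False, H = False, S = False

  (1) Q=F ⇒ K: vacuous ✓
  (2) H=F, B=F — not both ✓
  (3) {Q, B, D, W}: 1 true — exactly one ✓
  (4) S=F ⇒ Q: vacuous ✓
  (5) K=F, H=F — not both ✓
  (6) {H, D, B}: 1 true — at least one ✓
  (7) {S, B}: 0 true — none ✓
  (8) {Q, K, H, S}: 0/4 true — not all ✓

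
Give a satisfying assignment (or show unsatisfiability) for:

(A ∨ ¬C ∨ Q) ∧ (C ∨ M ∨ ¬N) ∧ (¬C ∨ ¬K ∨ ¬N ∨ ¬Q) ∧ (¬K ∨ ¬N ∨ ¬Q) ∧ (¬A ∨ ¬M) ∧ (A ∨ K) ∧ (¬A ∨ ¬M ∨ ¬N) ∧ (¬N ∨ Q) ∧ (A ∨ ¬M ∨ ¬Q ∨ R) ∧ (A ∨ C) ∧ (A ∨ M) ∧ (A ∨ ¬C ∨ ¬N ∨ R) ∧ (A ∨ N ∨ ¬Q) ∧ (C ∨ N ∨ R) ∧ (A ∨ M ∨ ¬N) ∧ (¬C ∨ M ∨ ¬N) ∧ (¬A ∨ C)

Try C = False:
  (A ∨ C) forces A = True.
  clause (¬A ∨ C) is falsified — backtrack.
So C = True.
Try M = True:
  (¬A ∨ ¬M) forces A = False.
  (A ∨ ¬C ∨ Q) forces Q = True.
  (A ∨ K) forces K = True.
  (¬C ∨ ¬K ∨ ¬N ∨ ¬Q) forces N = False.
  clause (A ∨ N ∨ ¬Q) is falsified — backtrack.
So M = False.
  then (A ∨ M) forces A = True.
  then (¬C ∨ M ∨ ¬N) forces N = False.
Set K = False.
Set R = True.
Set Q = False.
All clauses satisfied.

C = True, M = False, K = False, R = True, A = True, Q = False, N = False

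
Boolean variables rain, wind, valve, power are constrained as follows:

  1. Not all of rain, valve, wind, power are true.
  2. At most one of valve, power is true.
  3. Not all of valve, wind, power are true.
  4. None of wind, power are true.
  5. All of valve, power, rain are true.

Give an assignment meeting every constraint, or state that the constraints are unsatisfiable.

Unsatisfiable

Case power = True:
  Constraint (4) is violated (power=T) — contradiction.
Case power = False:
  Constraint (5) is violated (power=F) — contradiction.
Both cases fail — unsatisfiable.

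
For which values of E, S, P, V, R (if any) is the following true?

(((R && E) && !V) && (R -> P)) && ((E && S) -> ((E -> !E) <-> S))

E=T; S=F; P=T; V=F; R=T

  ((R && E) && !V) && (R -> P) = True
    (R && E) && !V = True
      R && E = True
      !V = True
    R -> P = True
  (E && S) -> ((E -> !E) <-> S) = True
    E && S = False
    (E -> !E) <-> S = True
      E -> !E = False
        !E = False
Both conjuncts True, so the formula holds.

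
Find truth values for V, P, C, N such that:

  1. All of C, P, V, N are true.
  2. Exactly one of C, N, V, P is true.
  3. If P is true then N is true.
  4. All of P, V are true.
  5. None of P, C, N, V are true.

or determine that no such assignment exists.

Case V = True:
  Constraint (5) is violated (V=T) — contradiction.
Case V = False:
  Constraint (1) is violated (V=F) — contradiction.
Both cases fail — unsatisfiable.

UNSATISFIABLE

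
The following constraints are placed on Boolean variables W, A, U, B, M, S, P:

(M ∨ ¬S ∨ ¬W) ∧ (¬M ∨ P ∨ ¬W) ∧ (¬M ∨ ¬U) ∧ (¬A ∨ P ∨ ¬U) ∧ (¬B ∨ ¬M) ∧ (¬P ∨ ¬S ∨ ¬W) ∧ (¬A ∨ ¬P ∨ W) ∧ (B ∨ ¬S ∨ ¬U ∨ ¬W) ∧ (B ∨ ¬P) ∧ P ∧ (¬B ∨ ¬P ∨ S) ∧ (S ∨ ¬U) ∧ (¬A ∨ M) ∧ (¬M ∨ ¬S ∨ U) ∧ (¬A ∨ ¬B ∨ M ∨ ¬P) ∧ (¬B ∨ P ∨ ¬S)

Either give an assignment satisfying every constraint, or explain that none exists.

W = False, A = False, U = False, B = True, M = False, S = True, P = True

Unit clause (P) forces P = True.
In (B ∨ ¬P) only B is left, so B = True.
In (¬B ∨ ¬P ∨ S) only S is left, so S = True.
In (¬B ∨ ¬M) only ¬M is left, so M = False.
In (¬P ∨ ¬S ∨ ¬W) only ¬W is left, so W = False.
In (¬A ∨ ¬P ∨ W) only ¬A is left, so A = False.
Set U = False.
All clauses satisfied.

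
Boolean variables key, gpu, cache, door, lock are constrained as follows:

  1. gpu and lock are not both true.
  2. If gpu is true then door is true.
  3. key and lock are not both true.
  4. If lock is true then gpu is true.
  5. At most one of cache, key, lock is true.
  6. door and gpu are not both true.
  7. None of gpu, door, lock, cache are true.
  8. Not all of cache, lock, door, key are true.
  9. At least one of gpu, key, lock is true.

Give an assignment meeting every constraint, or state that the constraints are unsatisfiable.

key = True, gpu = False, cache = False, door = False, lock = False

  (1) gpu=F, lock=F — not both ✓
  (2) gpu=F ⇒ door: vacuous ✓
  (3) key=T, lock=F — not both ✓
  (4) lock=F ⇒ gpu: vacuous ✓
  (5) {cache, key, lock}: 1 true — at most one ✓
  (6) door=F, gpu=F — not both ✓
  (7) {gpu, door, lock, cache}: 0 true — none ✓
  (8) {cache, lock, door, key}: 1/4 true — not all ✓
  (9) {gpu, key, lock}: 1 true — at least one ✓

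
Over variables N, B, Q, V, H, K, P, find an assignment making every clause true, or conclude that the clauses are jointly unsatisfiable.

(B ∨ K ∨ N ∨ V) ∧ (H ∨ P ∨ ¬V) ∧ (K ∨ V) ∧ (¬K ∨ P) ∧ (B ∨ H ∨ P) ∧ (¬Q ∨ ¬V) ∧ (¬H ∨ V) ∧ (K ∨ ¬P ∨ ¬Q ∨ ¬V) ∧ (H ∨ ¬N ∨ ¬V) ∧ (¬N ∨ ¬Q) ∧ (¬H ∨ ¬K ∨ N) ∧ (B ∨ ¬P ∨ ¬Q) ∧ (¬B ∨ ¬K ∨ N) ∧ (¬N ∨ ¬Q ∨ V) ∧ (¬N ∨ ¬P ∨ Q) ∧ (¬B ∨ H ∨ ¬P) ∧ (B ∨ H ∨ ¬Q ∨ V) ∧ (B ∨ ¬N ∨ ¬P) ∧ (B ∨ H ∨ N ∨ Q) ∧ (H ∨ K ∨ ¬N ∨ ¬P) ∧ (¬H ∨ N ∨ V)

Set N = True.
  then (¬N ∨ ¬Q) forces Q = False.
  then (¬N ∨ ¬P ∨ Q) forces P = False.
  then (¬K ∨ P) forces K = False.
  then (K ∨ V) forces V = True.
  then (H ∨ ¬N ∨ ¬V) forces H = True.
Set B = True.
All clauses satisfied.

N = True, B = True, Q = False, V = True, H = True, K = False, P = False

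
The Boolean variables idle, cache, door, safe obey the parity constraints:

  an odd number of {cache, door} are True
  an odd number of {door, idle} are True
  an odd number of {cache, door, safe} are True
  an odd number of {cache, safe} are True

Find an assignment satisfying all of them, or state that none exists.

idle = True; cache = True; door = False; safe = False

{cache, door}: 1 true → odd ✓
{door, idle}: 1 true → odd ✓
{cache, door, safe}: 1 true → odd ✓
{cache, safe}: 1 true → odd ✓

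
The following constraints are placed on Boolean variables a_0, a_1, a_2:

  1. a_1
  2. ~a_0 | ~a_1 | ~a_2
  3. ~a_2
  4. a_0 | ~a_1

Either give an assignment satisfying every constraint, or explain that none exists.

a_0=T, a_1=T, a_2=F

Unit clause (a_1) forces a_1 = True.
Unit clause (~a_2) forces a_2 = False.
In (a_0 | ~a_1) only a_0 is left, so a_0 = True.
All clauses satisfied.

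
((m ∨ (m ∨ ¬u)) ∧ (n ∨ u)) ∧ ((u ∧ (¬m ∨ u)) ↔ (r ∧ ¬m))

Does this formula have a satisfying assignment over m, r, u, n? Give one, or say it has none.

m = False; r = False; u = False; n = True

  (m ∨ (m ∨ ¬u)) ∧ (n ∨ u) = True
    m ∨ (m ∨ ¬u) = True
      m ∨ ¬u = True
        ¬u = True
    n ∨ u = True
  (u ∧ (¬m ∨ u)) ↔ (r ∧ ¬m) = True
    u ∧ (¬m ∨ u) = False
      ¬m ∨ u = True
        ¬m = True
    r ∧ ¬m = False
      ¬m = True
Both conjuncts True, so the formula holds.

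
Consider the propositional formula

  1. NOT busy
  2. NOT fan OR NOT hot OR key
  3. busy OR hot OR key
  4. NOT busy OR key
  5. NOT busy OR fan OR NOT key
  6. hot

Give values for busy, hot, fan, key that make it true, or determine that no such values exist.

Unit clause (NOT busy) forces busy = False.
Unit clause (hot) forces hot = True.
Set fan = True.
  then (NOT fan OR NOT hot OR key) forces key = True.
All clauses satisfied.

busy: False; hot: True; fan: True; key: True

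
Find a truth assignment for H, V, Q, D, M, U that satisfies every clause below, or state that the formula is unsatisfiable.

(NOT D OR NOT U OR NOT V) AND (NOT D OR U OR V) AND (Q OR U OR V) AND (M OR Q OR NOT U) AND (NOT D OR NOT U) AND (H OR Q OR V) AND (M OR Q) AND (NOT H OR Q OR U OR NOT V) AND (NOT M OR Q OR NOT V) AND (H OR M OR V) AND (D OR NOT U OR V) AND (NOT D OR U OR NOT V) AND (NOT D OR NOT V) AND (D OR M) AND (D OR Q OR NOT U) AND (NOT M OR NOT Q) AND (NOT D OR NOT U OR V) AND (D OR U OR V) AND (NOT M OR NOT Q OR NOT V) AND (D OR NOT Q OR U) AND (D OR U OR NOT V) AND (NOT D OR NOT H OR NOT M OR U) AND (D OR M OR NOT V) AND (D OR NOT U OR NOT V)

Unsatisfiable

Case D = True:
  (NOT D OR NOT U) forces U = False.
  (NOT D OR U OR V) forces V = True.
  Clause (NOT D OR U OR NOT V) is falsified — contradiction.
Case D = False:
  (D OR M) forces M = True.
  (NOT M OR NOT Q) forces Q = False.
  (NOT M OR Q OR NOT V) forces V = False.
  (Q OR U OR V) forces U = True.
  Clause (D OR NOT U OR V) is falsified — contradiction.
Both cases fail, so the formula is unsatisfiable.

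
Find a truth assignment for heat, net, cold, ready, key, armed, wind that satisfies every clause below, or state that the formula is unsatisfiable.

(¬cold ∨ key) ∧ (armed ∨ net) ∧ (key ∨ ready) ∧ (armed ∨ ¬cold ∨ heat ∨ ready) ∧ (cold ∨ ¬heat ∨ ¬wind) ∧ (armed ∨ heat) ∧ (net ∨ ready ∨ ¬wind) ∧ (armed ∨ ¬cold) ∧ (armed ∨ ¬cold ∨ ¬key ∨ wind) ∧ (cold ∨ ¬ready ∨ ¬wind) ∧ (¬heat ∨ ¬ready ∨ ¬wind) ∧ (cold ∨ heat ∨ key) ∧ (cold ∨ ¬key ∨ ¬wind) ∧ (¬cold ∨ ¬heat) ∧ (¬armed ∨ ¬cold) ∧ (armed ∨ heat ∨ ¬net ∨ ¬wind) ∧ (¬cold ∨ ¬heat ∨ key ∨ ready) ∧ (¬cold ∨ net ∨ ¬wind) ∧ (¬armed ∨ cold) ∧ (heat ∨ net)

heat = True; net = True; cold = False; ready = True; key = True; armed = False; wind = False

Try heat = False:
  (armed ∨ heat) forces armed = True.
  (¬armed ∨ ¬cold) forces cold = False.
  clause (¬armed ∨ cold) is falsified — backtrack.
So heat = True.
  then (¬cold ∨ ¬heat) forces cold = False.
  then (¬armed ∨ cold) forces armed = False.
  then (armed ∨ net) forces net = True.
  then (cold ∨ ¬heat ∨ ¬wind) forces wind = False.
Set ready = True.
Set key = True.
All clauses satisfied.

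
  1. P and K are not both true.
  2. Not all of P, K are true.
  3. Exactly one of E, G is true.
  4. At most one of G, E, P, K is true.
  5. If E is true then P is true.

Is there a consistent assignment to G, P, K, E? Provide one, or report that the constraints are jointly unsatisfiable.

G = True; P = False; K = False; E = False

  (1) P=F, K=F — not both ✓
  (2) {P, K}: 0/2 true — not all ✓
  (3) {E, G}: 1 true — exactly one ✓
  (4) {G, E, P, K}: 1 true — at most one ✓
  (5) E=F ⇒ P: vacuous ✓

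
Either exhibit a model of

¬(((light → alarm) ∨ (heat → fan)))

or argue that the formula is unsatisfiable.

fan = False; light = True; alarm = False; heat = True

  ¬(((light → alarm) ∨ (heat → fan))) = True
    (light → alarm) ∨ (heat → fan) = False
      light → alarm = False
      heat → fan = False
The formula evaluates to True.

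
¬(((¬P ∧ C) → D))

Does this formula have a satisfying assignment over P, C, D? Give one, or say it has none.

P = False, C = True, D = False

  ¬(((¬P ∧ C) → D)) = True
    (¬P ∧ C) → D = False
      ¬P ∧ C = True
        ¬P = True
The formula evaluates to True.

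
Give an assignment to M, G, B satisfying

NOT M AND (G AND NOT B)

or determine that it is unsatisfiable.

M = False, G = True, B = False

  NOT M = True
  G AND NOT B = True
    NOT B = True
Both conjuncts True, so the formula holds.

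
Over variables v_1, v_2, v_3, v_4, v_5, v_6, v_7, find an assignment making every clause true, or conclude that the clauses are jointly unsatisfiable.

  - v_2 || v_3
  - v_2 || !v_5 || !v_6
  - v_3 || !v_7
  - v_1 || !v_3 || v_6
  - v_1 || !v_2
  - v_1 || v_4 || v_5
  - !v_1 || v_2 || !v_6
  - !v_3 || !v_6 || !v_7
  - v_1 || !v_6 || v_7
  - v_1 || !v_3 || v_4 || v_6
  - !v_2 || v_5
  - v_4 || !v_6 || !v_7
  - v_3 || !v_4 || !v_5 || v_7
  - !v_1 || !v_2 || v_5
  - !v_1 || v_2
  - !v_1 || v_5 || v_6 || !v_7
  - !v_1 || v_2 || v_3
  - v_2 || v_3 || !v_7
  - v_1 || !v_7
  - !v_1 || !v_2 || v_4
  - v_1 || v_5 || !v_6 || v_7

v_1: True, v_2: True, v_3: True, v_4: True, v_5: True, v_6: False, v_7: True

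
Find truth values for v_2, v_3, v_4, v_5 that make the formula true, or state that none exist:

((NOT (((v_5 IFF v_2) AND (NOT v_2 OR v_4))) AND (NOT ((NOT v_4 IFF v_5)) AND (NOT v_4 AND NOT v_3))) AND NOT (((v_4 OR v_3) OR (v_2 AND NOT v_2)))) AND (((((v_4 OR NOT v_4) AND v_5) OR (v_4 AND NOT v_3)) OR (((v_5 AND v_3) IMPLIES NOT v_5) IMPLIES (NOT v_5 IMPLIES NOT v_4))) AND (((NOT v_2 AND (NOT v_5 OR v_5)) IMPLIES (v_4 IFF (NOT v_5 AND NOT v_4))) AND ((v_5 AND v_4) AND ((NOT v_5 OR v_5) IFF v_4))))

Case v_4 = True: the conjunct NOT v_4 is False.
Case v_4 = False: the conjunct v_4 is False.
Both cases fail — unsatisfiable.

UNSATISFIABLE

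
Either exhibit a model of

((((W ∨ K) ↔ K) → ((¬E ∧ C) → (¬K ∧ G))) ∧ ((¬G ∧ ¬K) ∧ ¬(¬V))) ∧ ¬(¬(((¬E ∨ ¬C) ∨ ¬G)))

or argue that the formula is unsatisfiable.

K = False, C = False, V = True, W = True, E = False, G = False

  (((W ∨ K) ↔ K) → ((¬E ∧ C) → (¬K ∧ G))) ∧ ((¬G ∧ ¬K) ∧ ¬(¬V)) = True
    ((W ∨ K) ↔ K) → ((¬E ∧ C) → (¬K ∧ G)) = True
      (W ∨ K) ↔ K = False
        W ∨ K = True
      (¬E ∧ C) → (¬K ∧ G) = True
        ¬E ∧ C = False
          ¬E = True
        ¬K ∧ G = False
          ¬K = True
    (¬G ∧ ¬K) ∧ ¬(¬V) = True
      ¬G ∧ ¬K = True
        ¬G = True
        ¬K = True
      ¬(¬V) = True
        ¬V = False
  ¬(¬(((¬E ∨ ¬C) ∨ ¬G))) = True
    ¬(((¬E ∨ ¬C) ∨ ¬G)) = False
      (¬E ∨ ¬C) ∨ ¬G = True
        ¬E ∨ ¬C = True
          ¬E = True
          ¬C = True
        ¬G = True
Both conjuncts True, so the formula holds.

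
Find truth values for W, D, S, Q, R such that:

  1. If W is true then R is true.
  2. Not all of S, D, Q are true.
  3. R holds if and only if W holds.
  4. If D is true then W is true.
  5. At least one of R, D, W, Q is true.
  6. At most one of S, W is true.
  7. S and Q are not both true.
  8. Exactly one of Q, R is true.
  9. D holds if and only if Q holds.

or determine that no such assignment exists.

W: True, D: False, S: False, Q: False, R: True

  (1) W=T ⇒ R: T ✓
  (2) {S, D, Q}: 0/3 true — not all ✓
  (3) R=T, W=T — same ✓
  (4) D=F ⇒ W: vacuous ✓
  (5) {R, D, W, Q}: 2 true — at least one ✓
  (6) {S, W}: 1 true — at most one ✓
  (7) S=F, Q=F — not both ✓
  (8) {Q, R}: 1 true — exactly one ✓
  (9) D=F, Q=F — same ✓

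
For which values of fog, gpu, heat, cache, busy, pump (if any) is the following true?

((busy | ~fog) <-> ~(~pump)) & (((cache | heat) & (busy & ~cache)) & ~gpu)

fog: True, gpu: False, heat: True, cache: False, busy: True, pump: True

  (busy | ~fog) <-> ~(~pump) = True
    busy | ~fog = True
      ~fog = False
    ~(~pump) = True
      ~pump = False
  ((cache | heat) & (busy & ~cache)) & ~gpu = True
    (cache | heat) & (busy & ~cache) = True
      cache | heat = True
      busy & ~cache = True
        ~cache = True
    ~gpu = True
Both conjuncts True, so the formula holds.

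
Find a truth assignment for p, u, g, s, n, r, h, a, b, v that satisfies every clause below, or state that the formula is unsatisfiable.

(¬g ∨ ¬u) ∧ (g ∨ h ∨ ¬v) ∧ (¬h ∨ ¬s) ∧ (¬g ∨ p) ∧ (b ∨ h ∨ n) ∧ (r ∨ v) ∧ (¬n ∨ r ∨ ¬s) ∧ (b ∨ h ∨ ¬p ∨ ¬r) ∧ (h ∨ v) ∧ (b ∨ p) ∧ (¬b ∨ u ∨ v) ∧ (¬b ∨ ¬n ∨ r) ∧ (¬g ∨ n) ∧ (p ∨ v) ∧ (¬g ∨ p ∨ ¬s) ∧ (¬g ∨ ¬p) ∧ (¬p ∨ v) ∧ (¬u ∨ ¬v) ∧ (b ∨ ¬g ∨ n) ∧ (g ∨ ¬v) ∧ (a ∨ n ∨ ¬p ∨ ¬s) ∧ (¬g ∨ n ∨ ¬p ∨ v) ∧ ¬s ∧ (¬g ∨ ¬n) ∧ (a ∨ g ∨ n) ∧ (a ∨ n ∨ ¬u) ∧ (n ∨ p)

Case p = True:
  (¬g ∨ ¬p) forces g = False.
  (¬p ∨ v) forces v = True.
  Clause (g ∨ ¬v) is falsified — contradiction.
Case p = False:
  (¬g ∨ p) forces g = False.
  (b ∨ p) forces b = True.
  (p ∨ v) forces v = True.
  Clause (g ∨ ¬v) is falsified — contradiction.
Both cases fail, so the formula is unsatisfiable.

No satisfying assignment exists.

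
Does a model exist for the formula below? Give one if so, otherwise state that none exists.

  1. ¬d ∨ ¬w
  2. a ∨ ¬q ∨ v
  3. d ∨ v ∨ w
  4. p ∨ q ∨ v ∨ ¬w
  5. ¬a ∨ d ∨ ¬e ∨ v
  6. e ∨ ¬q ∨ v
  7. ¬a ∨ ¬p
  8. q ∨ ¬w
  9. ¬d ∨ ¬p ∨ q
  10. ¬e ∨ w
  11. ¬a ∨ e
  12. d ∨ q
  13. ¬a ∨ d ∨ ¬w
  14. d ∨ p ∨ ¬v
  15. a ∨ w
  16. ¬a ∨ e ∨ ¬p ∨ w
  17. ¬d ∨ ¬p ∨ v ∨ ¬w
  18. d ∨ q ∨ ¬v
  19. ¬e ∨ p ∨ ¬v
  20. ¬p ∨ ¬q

Case w = True:
  (¬d ∨ ¬w) forces d = False.
  (q ∨ ¬w) forces q = True.
  (¬a ∨ d ∨ ¬w) forces a = False.
  (a ∨ ¬q ∨ v) forces v = True.
  (d ∨ p ∨ ¬v) forces p = True.
  Clause (¬p ∨ ¬q) is falsified — contradiction.
Case w = False:
  (¬e ∨ w) forces e = False.
  (¬a ∨ e) forces a = False.
  Clause (a ∨ w) is falsified — contradiction.
Both cases fail, so the formula is unsatisfiable.

The formula is unsatisfiable.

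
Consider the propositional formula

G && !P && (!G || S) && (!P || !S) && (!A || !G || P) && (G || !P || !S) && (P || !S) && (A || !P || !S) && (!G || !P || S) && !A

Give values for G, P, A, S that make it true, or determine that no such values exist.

Case G = True:
  (!P) forces P = False.
  (!G || S) forces S = True.
  Clause (P || !S) is falsified — contradiction.
Case G = False:
  Clause (G) is falsified — contradiction.
Both cases fail, so the formula is unsatisfiable.

No satisfying assignment exists.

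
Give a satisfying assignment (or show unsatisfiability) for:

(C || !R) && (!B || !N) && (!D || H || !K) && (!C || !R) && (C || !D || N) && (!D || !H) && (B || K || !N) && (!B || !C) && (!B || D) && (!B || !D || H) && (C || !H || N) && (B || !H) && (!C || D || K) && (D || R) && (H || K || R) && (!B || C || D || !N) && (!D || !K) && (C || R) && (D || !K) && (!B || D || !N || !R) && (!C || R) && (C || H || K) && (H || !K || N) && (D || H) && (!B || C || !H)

Case C = True:
  (!C || !R) forces R = False.
  Clause (!C || R) is falsified — contradiction.
Case C = False:
  (C || !R) forces R = False.
  Clause (C || R) is falsified — contradiction.
Both cases fail, so the formula is unsatisfiable.

UNSATISFIABLE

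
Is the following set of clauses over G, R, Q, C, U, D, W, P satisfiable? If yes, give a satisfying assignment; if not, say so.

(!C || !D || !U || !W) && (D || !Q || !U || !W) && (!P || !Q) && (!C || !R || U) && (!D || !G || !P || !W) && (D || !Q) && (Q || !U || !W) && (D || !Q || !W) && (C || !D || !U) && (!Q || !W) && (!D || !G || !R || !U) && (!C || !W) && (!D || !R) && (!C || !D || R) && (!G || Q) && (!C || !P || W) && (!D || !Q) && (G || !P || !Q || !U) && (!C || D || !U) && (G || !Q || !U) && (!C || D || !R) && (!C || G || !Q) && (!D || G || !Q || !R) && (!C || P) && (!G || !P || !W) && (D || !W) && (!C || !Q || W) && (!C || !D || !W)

G=F, R=F, Q=F, C=F, U=F, D=T, W=F, P=T

Try G = True:
  (!G || Q) forces Q = True.
  (!P || !Q) forces P = False.
  (D || !Q) forces D = True.
  clause (!D || !Q) is falsified — backtrack.
So G = False.
Set R = False.
Try Q = True:
  (!P || !Q) forces P = False.
  (D || !Q) forces D = True.
  clause (!D || !Q) is falsified — backtrack.
So Q = False.
Try C = True:
  (!C || !W) forces W = False.
  (!C || !D || R) forces D = False.
  (!C || !P || W) forces P = False.
  clause (!C || P) is falsified — backtrack.
So C = False.
Set U = False.
Set D = True.
Set W = False.
Set P = True.
All clauses satisfied.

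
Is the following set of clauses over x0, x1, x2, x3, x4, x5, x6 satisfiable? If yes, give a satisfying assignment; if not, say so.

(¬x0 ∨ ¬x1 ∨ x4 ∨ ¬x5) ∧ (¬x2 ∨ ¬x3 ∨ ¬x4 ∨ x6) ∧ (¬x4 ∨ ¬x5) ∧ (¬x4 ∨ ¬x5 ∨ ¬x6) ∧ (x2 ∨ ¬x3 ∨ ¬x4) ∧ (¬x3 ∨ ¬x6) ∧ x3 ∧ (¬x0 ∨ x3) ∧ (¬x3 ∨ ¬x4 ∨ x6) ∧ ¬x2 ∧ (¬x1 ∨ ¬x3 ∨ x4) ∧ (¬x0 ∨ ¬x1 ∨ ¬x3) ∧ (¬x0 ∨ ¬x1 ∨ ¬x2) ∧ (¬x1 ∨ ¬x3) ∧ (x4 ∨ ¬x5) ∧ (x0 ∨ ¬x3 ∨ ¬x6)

Unit clause (x3) forces x3 = True.
Unit clause (¬x2) forces x2 = False.
In (¬x1 ∨ ¬x3) only ¬x1 is left, so x1 = False.
In (x2 ∨ ¬x3 ∨ ¬x4) only ¬x4 is left, so x4 = False.
In (¬x3 ∨ ¬x6) only ¬x6 is left, so x6 = False.
In (x4 ∨ ¬x5) only ¬x5 is left, so x5 = False.
Set x0 = False.
All clauses satisfied.

x0 = False, x1 = False, x2 = False, x3 = True, x4 = False, x5 = False, x6 = False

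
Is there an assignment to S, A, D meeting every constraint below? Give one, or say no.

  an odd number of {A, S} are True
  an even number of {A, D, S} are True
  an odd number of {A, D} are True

S = True, A = False, D = True

{A, S}: 1 true → odd ✓
{A, D, S}: 2 true → even ✓
{A, D}: 1 true → odd ✓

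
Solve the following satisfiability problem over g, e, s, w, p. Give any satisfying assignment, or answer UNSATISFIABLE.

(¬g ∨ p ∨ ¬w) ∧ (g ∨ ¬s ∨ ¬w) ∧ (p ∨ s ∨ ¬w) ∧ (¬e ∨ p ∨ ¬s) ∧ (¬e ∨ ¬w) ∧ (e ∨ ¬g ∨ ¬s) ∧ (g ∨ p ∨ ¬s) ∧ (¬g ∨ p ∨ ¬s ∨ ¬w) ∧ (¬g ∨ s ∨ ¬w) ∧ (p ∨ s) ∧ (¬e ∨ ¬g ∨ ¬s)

Set g = False.
Set e = False.
Set s = False.
  then (p ∨ s) forces p = True.
Set w = True.
All clauses satisfied.

g=F, e=F, s=F, w=T, p=T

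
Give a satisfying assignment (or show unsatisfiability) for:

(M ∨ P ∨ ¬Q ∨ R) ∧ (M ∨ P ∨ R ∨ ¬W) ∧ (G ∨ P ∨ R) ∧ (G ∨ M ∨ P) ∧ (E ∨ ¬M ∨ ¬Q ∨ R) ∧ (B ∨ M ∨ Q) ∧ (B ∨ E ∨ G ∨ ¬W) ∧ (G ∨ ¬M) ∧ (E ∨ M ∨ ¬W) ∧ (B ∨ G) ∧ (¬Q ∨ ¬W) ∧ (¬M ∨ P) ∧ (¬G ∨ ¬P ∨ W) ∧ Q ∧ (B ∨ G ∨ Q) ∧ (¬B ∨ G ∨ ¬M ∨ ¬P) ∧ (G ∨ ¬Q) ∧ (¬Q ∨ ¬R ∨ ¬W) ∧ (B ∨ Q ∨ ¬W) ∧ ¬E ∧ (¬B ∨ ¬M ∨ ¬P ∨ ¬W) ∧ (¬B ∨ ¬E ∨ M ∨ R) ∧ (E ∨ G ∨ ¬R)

Unit clause (Q) forces Q = True.
In (G ∨ ¬Q) only G is left, so G = True.
Unit clause (¬E) forces E = False.
In (¬Q ∨ ¬W) only ¬W is left, so W = False.
In (¬G ∨ ¬P ∨ W) only ¬P is left, so P = False.
In (¬M ∨ P) only ¬M is left, so M = False.
In (M ∨ P ∨ ¬Q ∨ R) only R is left, so R = True.
Set B = False.
All clauses satisfied.

E=F, M=F, G=T, R=T, W=F, P=F, Q=T, B=F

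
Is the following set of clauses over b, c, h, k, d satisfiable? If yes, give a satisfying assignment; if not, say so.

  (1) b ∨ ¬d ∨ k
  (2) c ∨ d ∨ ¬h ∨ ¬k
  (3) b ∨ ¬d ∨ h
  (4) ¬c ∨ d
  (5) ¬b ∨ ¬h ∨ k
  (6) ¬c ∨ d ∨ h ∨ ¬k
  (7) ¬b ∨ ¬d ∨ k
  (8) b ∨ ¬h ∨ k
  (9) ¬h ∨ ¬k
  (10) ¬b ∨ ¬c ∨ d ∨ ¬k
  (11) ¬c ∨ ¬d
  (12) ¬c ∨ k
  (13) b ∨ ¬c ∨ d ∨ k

b=F; c=F; h=F; k=F; d=F

Set b = False.
Try c = True:
  (¬c ∨ d) forces d = True.
  clause (¬c ∨ ¬d) is falsified — backtrack.
So c = False.
Try h = True:
  (b ∨ ¬h ∨ k) forces k = True.
  clause (¬h ∨ ¬k) is falsified — backtrack.
So h = False.
  then (b ∨ ¬d ∨ h) forces d = False.
Set k = False.
All clauses satisfied.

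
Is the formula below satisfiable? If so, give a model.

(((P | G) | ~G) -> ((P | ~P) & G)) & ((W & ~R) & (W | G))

R=F, P=F, W=T, G=T

  ((P | G) | ~G) -> ((P | ~P) & G) = True
    (P | G) | ~G = True
      P | G = True
      ~G = False
    (P | ~P) & G = True
      P | ~P = True
        ~P = True
  (W & ~R) & (W | G) = True
    W & ~R = True
      ~R = True
    W | G = True
Both conjuncts True, so the formula holds.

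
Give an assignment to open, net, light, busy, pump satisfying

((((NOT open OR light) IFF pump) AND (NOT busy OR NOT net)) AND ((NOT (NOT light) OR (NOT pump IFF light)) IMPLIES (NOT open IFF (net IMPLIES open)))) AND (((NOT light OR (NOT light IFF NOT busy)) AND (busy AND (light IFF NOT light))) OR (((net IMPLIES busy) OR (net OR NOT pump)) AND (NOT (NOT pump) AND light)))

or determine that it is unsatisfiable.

open=F, net=F, light=T, busy=T, pump=T

  (((NOT open OR light) IFF pump) AND (NOT busy OR NOT net)) AND ((NOT (NOT light) OR (NOT pump IFF light)) IMPLIES (NOT open IFF (net IMPLIES open))) = True
    ((NOT open OR light) IFF pump) AND (NOT busy OR NOT net) = True
      (NOT open OR light) IFF pump = True
        NOT open OR light = True
          NOT open = True
      NOT busy OR NOT net = True
        NOT busy = False
        NOT net = True
    (NOT (NOT light) OR (NOT pump IFF light)) IMPLIES (NOT open IFF (net IMPLIES open)) = True
      NOT (NOT light) OR (NOT pump IFF light) = True
        NOT (NOT light) = True
          NOT light = False
        NOT pump IFF light = False
          NOT pump = False
      NOT open IFF (net IMPLIES open) = True
        NOT open = True
        net IMPLIES open = True
  ((NOT light OR (NOT light IFF NOT busy)) AND (busy AND (light IFF NOT light))) OR (((net IMPLIES busy) OR (net OR NOT pump)) AND (NOT (NOT pump) AND light)) = True
    (NOT light OR (NOT light IFF NOT busy)) AND (busy AND (light IFF NOT light)) = False
      NOT light OR (NOT light IFF NOT busy) = True
        NOT light = False
        NOT light IFF NOT busy = True
          NOT light = False
          NOT busy = False
      busy AND (light IFF NOT light) = False
        light IFF NOT light = False
          NOT light = False
    ((net IMPLIES busy) OR (net OR NOT pump)) AND (NOT (NOT pump) AND light) = True
      (net IMPLIES busy) OR (net OR NOT pump) = True
        net IMPLIES busy = True
        net OR NOT pump = False
          NOT pump = False
      NOT (NOT pump) AND light = True
        NOT (NOT pump) = True
          NOT pump = False
Both conjuncts True, so the formula holds.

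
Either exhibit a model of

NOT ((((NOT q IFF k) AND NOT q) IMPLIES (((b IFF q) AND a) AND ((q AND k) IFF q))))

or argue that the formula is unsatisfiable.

k = True, q = False, a = True, b = True

  NOT ((((NOT q IFF k) AND NOT q) IMPLIES (((b IFF q) AND a) AND ((q AND k) IFF q)))) = True
    ((NOT q IFF k) AND NOT q) IMPLIES (((b IFF q) AND a) AND ((q AND k) IFF q)) = False
      (NOT q IFF k) AND NOT q = True
        NOT q IFF k = True
          NOT q = True
        NOT q = True
      ((b IFF q) AND a) AND ((q AND k) IFF q) = False
        (b IFF q) AND a = False
          b IFF q = False
        (q AND k) IFF q = True
          q AND k = False
The formula evaluates to True.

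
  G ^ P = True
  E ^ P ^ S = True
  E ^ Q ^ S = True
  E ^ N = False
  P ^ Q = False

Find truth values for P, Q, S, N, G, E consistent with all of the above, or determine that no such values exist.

P = True; Q = True; S = False; N = False; G = False; E = False

G ^ P = F ^ T = True ✓
E ^ P ^ S = F ^ T ^ F = True ✓
E ^ Q ^ S = F ^ T ^ F = True ✓
E ^ N = F ^ F = False ✓
P ^ Q = T ^ T = False ✓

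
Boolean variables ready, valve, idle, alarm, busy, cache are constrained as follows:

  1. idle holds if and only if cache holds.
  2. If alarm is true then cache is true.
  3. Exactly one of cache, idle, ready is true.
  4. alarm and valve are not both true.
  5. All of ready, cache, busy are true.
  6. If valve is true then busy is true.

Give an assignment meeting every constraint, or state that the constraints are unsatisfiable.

Case cache = True:
  (1) with cache=T forces idle = True.
  Constraint (3) is violated (cache=T, idle=T) — contradiction.
Case cache = False:
  Constraint (5) is violated (cache=F) — contradiction.
Both cases fail — unsatisfiable.

Unsatisfiable — no assignment works.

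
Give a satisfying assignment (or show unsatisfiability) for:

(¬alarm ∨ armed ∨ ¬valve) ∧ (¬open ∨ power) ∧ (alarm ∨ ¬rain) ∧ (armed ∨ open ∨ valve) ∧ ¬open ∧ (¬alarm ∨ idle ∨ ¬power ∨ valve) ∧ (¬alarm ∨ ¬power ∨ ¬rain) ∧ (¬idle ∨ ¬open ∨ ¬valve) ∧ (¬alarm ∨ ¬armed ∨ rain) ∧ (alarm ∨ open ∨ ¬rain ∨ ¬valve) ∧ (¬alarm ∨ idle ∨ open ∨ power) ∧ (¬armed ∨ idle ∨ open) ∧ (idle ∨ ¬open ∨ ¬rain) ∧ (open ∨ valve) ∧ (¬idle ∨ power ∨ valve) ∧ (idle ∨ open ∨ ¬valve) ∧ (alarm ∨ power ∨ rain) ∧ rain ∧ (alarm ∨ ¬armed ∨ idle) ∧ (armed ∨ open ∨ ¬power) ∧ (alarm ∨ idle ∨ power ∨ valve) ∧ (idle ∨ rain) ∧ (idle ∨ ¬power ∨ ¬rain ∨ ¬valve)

Unit clause (¬open) forces open = False.
In (open ∨ valve) only valve is left, so valve = True.
In (idle ∨ open ∨ ¬valve) only idle is left, so idle = True.
Unit clause (rain) forces rain = True.
In (alarm ∨ ¬rain) only alarm is left, so alarm = True.
In (¬alarm ∨ ¬power ∨ ¬rain) only ¬power is left, so power = False.
In (¬alarm ∨ armed ∨ ¬valve) only armed is left, so armed = True.
All clauses satisfied.

open = False, idle = True, rain = True, valve = True, power = False, armed = True, alarm = True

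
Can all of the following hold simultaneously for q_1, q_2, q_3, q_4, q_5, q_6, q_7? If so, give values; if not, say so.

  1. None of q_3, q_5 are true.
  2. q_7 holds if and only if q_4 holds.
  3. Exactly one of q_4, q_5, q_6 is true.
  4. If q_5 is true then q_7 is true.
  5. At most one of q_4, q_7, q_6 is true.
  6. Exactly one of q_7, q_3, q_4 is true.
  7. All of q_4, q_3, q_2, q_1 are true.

Unsatisfiable

Case q_3 = True:
  Constraint (1) is violated (q_3=T) — contradiction.
Case q_3 = False:
  Constraint (7) is violated (q_3=F) — contradiction.
Both cases fail — unsatisfiable.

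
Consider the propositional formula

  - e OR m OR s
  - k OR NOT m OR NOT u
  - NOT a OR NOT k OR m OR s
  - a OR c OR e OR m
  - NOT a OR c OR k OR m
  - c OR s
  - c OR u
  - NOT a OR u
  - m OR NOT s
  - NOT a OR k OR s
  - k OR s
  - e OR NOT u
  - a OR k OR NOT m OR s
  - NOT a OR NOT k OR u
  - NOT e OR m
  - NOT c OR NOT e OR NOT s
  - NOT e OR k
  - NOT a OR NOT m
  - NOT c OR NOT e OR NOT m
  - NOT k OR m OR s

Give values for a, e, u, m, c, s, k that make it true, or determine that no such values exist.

Try a = True:
  (NOT a OR u) forces u = True.
  (e OR NOT u) forces e = True.
  (NOT e OR m) forces m = True.
  clause (NOT a OR NOT m) is falsified — backtrack.
So a = False.
Set e = True.
  then (NOT e OR m) forces m = True.
  then (NOT e OR k) forces k = True.
  then (NOT c OR NOT e OR NOT m) forces c = False.
  then (c OR s) forces s = True.
  then (c OR u) forces u = True.
All clauses satisfied.

a: False; e: True; u: True; m: True; c: False; s: True; k: True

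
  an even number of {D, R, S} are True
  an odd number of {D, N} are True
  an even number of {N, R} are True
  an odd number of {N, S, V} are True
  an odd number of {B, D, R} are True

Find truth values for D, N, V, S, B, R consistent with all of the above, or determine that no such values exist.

D: False, N: True, V: True, S: True, B: False, R: True

{D, R, S}: 2 true → even ✓
{D, N}: 1 true → odd ✓
{N, R}: 2 true → even ✓
{N, S, V}: 3 true → odd ✓
{B, D, R}: 1 true → odd ✓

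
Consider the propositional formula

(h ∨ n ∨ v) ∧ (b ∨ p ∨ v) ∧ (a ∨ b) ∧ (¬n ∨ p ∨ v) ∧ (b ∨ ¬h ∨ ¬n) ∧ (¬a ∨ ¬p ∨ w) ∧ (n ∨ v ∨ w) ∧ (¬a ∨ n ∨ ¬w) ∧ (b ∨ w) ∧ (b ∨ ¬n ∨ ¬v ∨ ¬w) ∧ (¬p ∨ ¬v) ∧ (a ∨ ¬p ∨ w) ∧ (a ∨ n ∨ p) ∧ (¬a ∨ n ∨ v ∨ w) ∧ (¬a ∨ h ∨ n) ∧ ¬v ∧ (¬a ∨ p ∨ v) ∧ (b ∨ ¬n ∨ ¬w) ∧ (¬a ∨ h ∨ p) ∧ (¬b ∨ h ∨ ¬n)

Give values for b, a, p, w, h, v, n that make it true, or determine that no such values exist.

Unit clause (¬v) forces v = False.
Try b = False:
  (b ∨ p ∨ v) forces p = True.
  (a ∨ b) forces a = True.
  (¬a ∨ ¬p ∨ w) forces w = True.
  (¬a ∨ n ∨ ¬w) forces n = True.
  clause (b ∨ ¬n ∨ ¬w) is falsified — backtrack.
So b = True.
Set a = False.
Try p = False:
  (¬n ∨ p ∨ v) forces n = False.
  clause (a ∨ n ∨ p) is falsified — backtrack.
So p = True.
  then (a ∨ ¬p ∨ w) forces w = True.
Try h = False:
  (h ∨ n ∨ v) forces n = True.
  clause (¬b ∨ h ∨ ¬n) is falsified — backtrack.
So h = True.
Set n = False.
All clauses satisfied.

b=T, a=F, p=T, w=T, h=T, v=F, n=F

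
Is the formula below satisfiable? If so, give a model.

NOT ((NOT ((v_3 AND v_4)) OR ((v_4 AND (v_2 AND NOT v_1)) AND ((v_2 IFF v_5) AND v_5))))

v_1=F; v_2=F; v_3=T; v_4=T; v_5=T

  NOT ((NOT ((v_3 AND v_4)) OR ((v_4 AND (v_2 AND NOT v_1)) AND ((v_2 IFF v_5) AND v_5)))) = True
    NOT ((v_3 AND v_4)) OR ((v_4 AND (v_2 AND NOT v_1)) AND ((v_2 IFF v_5) AND v_5)) = False
      NOT ((v_3 AND v_4)) = False
        v_3 AND v_4 = True
      (v_4 AND (v_2 AND NOT v_1)) AND ((v_2 IFF v_5) AND v_5) = False
        v_4 AND (v_2 AND NOT v_1) = False
          v_2 AND NOT v_1 = False
            NOT v_1 = True
        (v_2 IFF v_5) AND v_5 = False
          v_2 IFF v_5 = False
The formula evaluates to True.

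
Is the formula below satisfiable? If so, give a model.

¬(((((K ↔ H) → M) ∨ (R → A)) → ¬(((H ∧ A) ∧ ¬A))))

Unsatisfiable — no assignment works.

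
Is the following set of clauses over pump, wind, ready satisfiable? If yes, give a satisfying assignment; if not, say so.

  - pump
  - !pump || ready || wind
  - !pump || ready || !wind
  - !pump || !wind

Unit clause (pump) forces pump = True.
In (!pump || !wind) only !wind is left, so wind = False.
In (!pump || ready || wind) only ready is left, so ready = True.
Check each clause:
  (pump): pump holds.
  (!pump || ready || wind): ready holds.
  (!pump || ready || !wind): ready holds.
  (!pump || !wind): !wind holds.
All clauses satisfied.

pump = True, wind = False, ready = True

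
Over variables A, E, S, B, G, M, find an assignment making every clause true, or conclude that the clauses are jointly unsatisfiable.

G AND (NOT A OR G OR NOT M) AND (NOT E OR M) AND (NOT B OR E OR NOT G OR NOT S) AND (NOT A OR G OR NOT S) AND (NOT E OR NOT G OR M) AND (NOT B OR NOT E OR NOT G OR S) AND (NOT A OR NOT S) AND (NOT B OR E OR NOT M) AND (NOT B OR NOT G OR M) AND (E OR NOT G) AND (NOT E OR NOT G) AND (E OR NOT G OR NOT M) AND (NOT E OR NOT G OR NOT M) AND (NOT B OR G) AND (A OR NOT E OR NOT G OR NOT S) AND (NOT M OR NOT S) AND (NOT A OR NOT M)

Unsatisfiable — no assignment works.

Case G = True:
  (E OR NOT G) forces E = True.
  Clause (NOT E OR NOT G) is falsified — contradiction.
Case G = False:
  Clause (G) is falsified — contradiction.
Both cases fail, so the formula is unsatisfiable.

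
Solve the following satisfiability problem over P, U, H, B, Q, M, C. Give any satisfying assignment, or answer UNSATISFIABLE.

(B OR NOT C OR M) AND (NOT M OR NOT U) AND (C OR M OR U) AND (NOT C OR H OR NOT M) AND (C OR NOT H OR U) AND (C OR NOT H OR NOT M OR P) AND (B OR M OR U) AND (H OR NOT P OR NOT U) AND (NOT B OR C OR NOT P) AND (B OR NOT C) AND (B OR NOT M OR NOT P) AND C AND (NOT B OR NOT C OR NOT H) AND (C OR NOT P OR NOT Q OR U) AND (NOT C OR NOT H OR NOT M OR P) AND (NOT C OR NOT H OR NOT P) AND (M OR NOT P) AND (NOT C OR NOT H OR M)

Unit clause (C) forces C = True.
In (B OR NOT C) only B is left, so B = True.
In (NOT B OR NOT C OR NOT H) only NOT H is left, so H = False.
In (NOT C OR H OR NOT M) only NOT M is left, so M = False.
In (M OR NOT P) only NOT P is left, so P = False.
Set U = False.
Set Q = True.
All clauses satisfied.

P = False, U = False, H = False, B = True, Q = True, M = False, C = True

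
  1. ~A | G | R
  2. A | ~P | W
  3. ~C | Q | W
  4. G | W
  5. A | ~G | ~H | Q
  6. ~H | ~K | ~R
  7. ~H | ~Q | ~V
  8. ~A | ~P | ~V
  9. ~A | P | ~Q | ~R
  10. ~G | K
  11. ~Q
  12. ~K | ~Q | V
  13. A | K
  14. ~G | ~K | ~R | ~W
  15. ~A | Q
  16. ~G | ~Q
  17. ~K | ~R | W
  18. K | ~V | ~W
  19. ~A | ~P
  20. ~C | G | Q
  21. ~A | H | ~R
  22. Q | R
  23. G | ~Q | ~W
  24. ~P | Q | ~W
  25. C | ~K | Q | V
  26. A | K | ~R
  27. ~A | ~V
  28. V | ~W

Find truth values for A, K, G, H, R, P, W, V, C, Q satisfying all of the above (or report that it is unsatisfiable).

A: False, K: True, G: False, H: False, R: True, P: False, W: True, V: True, C: False, Q: False

Unit clause (~Q) forces Q = False.
In (~A | Q) only ~A is left, so A = False.
In (Q | R) only R is left, so R = True.
In (A | K | ~R) only K is left, so K = True.
In (~H | ~K | ~R) only ~H is left, so H = False.
In (~K | ~R | W) only W is left, so W = True.
In (~P | Q | ~W) only ~P is left, so P = False.
In (V | ~W) only V is left, so V = True.
In (~G | ~K | ~R | ~W) only ~G is left, so G = False.
In (~C | G | Q) only ~C is left, so C = False.
All clauses satisfied.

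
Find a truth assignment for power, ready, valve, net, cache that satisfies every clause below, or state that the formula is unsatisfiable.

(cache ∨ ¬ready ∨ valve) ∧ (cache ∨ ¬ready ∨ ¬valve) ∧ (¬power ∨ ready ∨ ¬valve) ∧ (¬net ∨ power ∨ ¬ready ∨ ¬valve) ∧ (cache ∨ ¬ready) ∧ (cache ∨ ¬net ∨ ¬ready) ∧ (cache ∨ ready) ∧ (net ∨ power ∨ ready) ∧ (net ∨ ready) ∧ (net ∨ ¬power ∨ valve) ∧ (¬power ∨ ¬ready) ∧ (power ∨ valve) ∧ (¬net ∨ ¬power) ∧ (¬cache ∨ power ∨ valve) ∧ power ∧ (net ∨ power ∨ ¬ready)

Case power = True:
  (¬power ∨ ¬ready) forces ready = False.
  (¬power ∨ ready ∨ ¬valve) forces valve = False.
  (cache ∨ ready) forces cache = True.
  (net ∨ ready) forces net = True.
  Clause (¬net ∨ ¬power) is falsified — contradiction.
Case power = False:
  Clause (power) is falsified — contradiction.
Both cases fail, so the formula is unsatisfiable.

Unsatisfiable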